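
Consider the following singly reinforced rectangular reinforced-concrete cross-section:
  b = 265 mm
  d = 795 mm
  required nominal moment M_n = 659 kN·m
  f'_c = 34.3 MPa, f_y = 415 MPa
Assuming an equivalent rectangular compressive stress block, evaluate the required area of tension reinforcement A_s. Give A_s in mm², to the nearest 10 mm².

A_s ≈ 2150 mm²

With M_n = 0.85 f'_c a b (d − a/2), solve the quadratic for a:
a = d − √(d² − 2M_n/(0.85 f'_c b)) = 795 − √(795² − 2 × 659×10⁶/(0.85 × 34.3 × 265)) = 115.71 mm.
A_s = 0.85 f'_c a b / f_y = 0.85 × 34.3 × 115.71 × 265 / 415 = 2154.2 mm².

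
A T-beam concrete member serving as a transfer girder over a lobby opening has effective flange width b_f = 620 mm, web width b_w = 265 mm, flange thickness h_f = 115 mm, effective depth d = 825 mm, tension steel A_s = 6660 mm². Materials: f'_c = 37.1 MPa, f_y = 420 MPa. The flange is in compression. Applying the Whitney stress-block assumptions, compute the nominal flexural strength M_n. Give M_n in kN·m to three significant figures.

Tension: T = A_s f_y = 6660 × 420 = 2797200 N.
Try a within the flange: a = T/(0.85 f'_c b_f) = 2797200/(0.85 × 37.1 × 620) = 143.07 mm.
a = 143.07 > h_f = 115 mm: the block extends into the web. Split into flange-overhang and web parts.
C_f = 0.85 f'_c (b_f − b_w) h_f = 0.85 × 37.1 × (620 − 265) × 115 = 1287416 N.
Remaining web compression depth: a_w = (T − C_f)/(0.85 f'_c b_w) = (2797200 − 1287416)/(0.85 × 37.1 × 265) = 180.67 mm.
M_n = C_f(d − h_f/2) + (T − C_f)(d − a_w/2) = 1287416 × (825 − 57.5) + 1509784 × (825 − 90.335) = 988.09 + 1109.19 = 2097.28 × 10⁶ N·mm.
M_n = 2097.28 kN·m.

M_n ≈ 2100 kN·m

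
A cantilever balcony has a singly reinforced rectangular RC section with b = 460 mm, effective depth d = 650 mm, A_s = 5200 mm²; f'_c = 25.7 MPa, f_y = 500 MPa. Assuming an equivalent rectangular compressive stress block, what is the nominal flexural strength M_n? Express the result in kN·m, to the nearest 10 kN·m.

T = A_s f_y = 5200 × 500 = 2600000 N = 2600 kN.
From C = T: a = T/(0.85 f'_c b) = 2600000/(0.85 × 25.7 × 460) = 258.74 mm.
M_n = T(d − a/2) = 2600 kN × (650 − 129.37) mm = 1353.64 kN·m.

M_n ≈ 1350 kN·m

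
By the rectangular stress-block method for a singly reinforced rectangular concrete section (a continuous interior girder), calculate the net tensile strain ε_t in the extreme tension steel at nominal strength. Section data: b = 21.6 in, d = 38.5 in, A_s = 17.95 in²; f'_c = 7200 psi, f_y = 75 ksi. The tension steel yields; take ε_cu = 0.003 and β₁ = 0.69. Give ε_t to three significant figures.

ε_t ≈ 0.00483

a = A_s f_y/(0.85 f'_c b) = 10.184 in.
β₁ = 0.69, so c = a/β₁ = 10.184/0.69 = 14.759 in.
From the linear strain diagram with ε_cu = 0.003: ε_t = 0.003 (d − c)/c = 0.003 × (38.5 − 14.759)/14.759 = 0.00483.
ε_t is between 0.004 and 0.005 — transition zone.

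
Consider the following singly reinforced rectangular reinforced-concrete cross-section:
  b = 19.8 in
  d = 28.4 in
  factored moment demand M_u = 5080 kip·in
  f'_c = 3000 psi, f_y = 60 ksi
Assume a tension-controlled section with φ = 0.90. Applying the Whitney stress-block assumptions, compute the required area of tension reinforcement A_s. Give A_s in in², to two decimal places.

M_n = M_u/φ = 5080/0.90 = 5644.44 kip·in.
From M_n = 0.85 f'_c a b (d − a/2):
a = d − √(d² − 2M_n/(0.85 f'_c b)) = 28.4 − √(28.4² − 2 × 5644.44/(0.85 × 3 × 19.8)) = 4.255 in.
A_s = 0.85 f'_c a b / f_y = 0.85 × 3 × 4.255 × 19.8 / 60 = 3.581 in².

A_s ≈ 3.58 in²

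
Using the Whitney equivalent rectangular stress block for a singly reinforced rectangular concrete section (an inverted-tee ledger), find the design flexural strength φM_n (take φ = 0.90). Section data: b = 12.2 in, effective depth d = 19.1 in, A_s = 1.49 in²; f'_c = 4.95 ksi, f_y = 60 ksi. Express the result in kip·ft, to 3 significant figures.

T = A_s f_y = 1.49 × 60 = 89.4 kips.
a = T/(0.85 f'_c b) = 89.4/(0.85 × 4.95 × 12.2) = 1.742 in.
M_n = T(d − a/2) = 89.4 × (19.1 − 0.871) = 1629.7 kip·in = 1629.7/12 = 135.81 kip·ft.
φM_n = 0.90 × 135.81 = 122.23 kip·ft.

φM_n ≈ 122 kip·ft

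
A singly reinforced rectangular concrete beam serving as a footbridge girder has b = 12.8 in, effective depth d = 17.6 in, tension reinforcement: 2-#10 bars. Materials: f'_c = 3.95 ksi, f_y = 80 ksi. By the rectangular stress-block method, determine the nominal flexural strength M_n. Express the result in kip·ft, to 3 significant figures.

M_n ≈ 258 kip·ft

A_s = 2 × 1.27 = 2.54 in².
T = A_s f_y = 2.54 × 80 = 203.2 kips.
a = T/(0.85 f'_c b) = 203.2/(0.85 × 3.95 × 12.8) = 4.728 in.
M_n = T(d − a/2) = 203.2 × (17.6 − 2.364) = 3096.0 kip·in = 3096.0/12 = 258.00 kip·ft.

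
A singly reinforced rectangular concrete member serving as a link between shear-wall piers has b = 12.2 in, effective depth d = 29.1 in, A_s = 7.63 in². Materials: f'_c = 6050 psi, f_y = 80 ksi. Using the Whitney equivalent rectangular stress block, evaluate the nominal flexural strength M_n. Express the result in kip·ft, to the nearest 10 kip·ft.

T = A_s f_y = 7.63 × 80 = 610.4 kips.
a = T/(0.85 f'_c b) = 610.4/(0.85 × 6.05 × 12.2) = 9.729 in.
M_n = T(d − a/2) = 610.4 × (29.1 − 4.8645) = 14793.3 kip·in = 14793.3/12 = 1232.78 kip·ft.

M_n ≈ 1230 kip·ft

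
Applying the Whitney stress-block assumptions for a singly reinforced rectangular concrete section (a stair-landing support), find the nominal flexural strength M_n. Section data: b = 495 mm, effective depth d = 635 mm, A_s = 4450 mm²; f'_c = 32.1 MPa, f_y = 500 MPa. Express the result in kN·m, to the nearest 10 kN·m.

M_n ≈ 1230 kN·m

T = A_s f_y = 4450 × 500 = 2225000 N = 2225 kN.
From C = T: a = T/(0.85 f'_c b) = 2225000/(0.85 × 32.1 × 495) = 164.74 mm.
M_n = T(d − a/2) = 2225 kN × (635 − 82.37) mm = 1229.60 kN·m.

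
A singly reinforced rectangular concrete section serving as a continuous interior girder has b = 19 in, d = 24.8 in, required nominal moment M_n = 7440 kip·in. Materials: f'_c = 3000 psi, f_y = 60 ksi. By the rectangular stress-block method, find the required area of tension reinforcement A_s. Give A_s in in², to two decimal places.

A_s ≈ 5.86 in²

From M_n = 0.85 f'_c a b (d − a/2):
a = d − √(d² − 2M_n/(0.85 f'_c b)) = 24.8 − √(24.8² − 2 × 7440/(0.85 × 3 × 19)) = 7.252 in.
A_s = 0.85 f'_c a b / f_y = 0.85 × 3 × 7.252 × 19 / 60 = 5.856 in².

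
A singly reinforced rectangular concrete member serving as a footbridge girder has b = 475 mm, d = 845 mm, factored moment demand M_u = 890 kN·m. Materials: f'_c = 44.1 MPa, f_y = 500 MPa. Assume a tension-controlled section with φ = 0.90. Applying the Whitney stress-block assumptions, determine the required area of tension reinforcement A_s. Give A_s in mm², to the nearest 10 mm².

M_n = M_u/φ = 890/0.90 = 988.889 kN·m.
With M_n = 0.85 f'_c a b (d − a/2), solve the quadratic for a:
a = d − √(d² − 2M_n/(0.85 f'_c b)) = 845 − √(845² − 2 × 988.889×10⁶/(0.85 × 44.1 × 475)) = 68.50 mm.
A_s = 0.85 f'_c a b / f_y = 0.85 × 44.1 × 68.50 × 475 / 500 = 2439.3 mm².

A_s ≈ 2440 mm²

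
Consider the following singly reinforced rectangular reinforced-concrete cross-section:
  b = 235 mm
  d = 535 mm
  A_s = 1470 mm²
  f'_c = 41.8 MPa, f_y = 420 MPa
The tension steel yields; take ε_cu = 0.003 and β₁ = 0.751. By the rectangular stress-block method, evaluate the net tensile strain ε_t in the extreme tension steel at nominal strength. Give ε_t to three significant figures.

ε_t ≈ 0.0133

a = A_s f_y/(0.85 f'_c b) = 73.94 mm.
β₁ = 0.751, so c = a/β₁ = 73.94/0.751 = 98.46 mm.
From the linear strain diagram with ε_cu = 0.003: ε_t = 0.003 (d − c)/c = 0.003 × (535 − 98.46)/98.46 = 0.0133.
Since ε_t ≥ 0.005, the section is tension-controlled.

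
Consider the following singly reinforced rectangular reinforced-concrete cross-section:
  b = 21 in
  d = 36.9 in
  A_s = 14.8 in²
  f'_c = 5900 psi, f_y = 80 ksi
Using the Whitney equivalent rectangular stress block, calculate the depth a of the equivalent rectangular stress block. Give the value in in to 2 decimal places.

T = A_s f_y = 14.8 × 80 = 1184 kips.
a = T/(0.85 f'_c b) = 1184/(0.85 × 5.9 × 21) = 11.24 in.

a ≈ 11.24 in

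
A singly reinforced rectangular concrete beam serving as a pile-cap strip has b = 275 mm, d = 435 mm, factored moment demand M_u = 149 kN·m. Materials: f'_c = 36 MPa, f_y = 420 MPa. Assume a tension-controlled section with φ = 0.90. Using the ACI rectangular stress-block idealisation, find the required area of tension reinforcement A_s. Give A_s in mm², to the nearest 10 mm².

A_s ≈ 960 mm²

M_n = M_u/φ = 149/0.90 = 165.556 kN·m.
With M_n = 0.85 f'_c a b (d − a/2), solve the quadratic for a:
a = d − √(d² − 2M_n/(0.85 f'_c b)) = 435 − √(435² − 2 × 165.556×10⁶/(0.85 × 36 × 275)) = 47.86 mm.
A_s = 0.85 f'_c a b / f_y = 0.85 × 36 × 47.86 × 275 / 420 = 958.9 mm².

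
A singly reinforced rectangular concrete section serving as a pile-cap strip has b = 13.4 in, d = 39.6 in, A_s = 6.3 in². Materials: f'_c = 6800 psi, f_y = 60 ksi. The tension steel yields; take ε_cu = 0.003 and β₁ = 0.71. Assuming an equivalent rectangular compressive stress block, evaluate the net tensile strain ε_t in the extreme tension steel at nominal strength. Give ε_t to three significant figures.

a = A_s f_y/(0.85 f'_c b) = 4.880 in.
β₁ = 0.71, so c = a/β₁ = 4.880/0.71 = 6.873 in.
From the linear strain diagram with ε_cu = 0.003: ε_t = 0.003 (d − c)/c = 0.003 × (39.6 − 6.873)/6.873 = 0.0143.
Since ε_t ≥ 0.005, the section is tension-controlled.

ε_t ≈ 0.0143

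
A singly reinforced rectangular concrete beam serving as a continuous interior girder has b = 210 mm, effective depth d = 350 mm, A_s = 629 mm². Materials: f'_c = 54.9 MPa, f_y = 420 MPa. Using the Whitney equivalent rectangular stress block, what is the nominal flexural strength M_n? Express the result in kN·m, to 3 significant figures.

T = A_s f_y = 629 × 420 = 264180 N = 264.18 kN.
From C = T: a = T/(0.85 f'_c b) = 264180/(0.85 × 54.9 × 210) = 26.96 mm.
M_n = T(d − a/2) = 264.18 kN × (350 − 13.48) mm = 88.90 kN·m.

M_n ≈ 88.9 kN·m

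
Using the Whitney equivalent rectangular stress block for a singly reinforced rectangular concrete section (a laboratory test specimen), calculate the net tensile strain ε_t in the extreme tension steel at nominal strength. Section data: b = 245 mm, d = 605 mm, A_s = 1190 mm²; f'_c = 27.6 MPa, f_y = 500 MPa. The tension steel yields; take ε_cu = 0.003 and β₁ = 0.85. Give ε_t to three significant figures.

a = A_s f_y/(0.85 f'_c b) = 103.52 mm.
β₁ = 0.85, so c = a/β₁ = 103.52/0.85 = 121.79 mm.
From the linear strain diagram with ε_cu = 0.003: ε_t = 0.003 (d − c)/c = 0.003 × (605 − 121.79)/121.79 = 0.0119.
Since ε_t ≥ 0.005, the section is tension-controlled.

ε_t ≈ 0.0119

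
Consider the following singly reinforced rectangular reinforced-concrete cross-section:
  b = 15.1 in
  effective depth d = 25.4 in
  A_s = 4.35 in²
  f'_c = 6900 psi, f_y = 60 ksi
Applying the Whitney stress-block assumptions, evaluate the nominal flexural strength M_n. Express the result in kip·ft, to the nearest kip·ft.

T = A_s f_y = 4.35 × 60 = 261 kips.
a = T/(0.85 f'_c b) = 261/(0.85 × 6.9 × 15.1) = 2.947 in.
M_n = T(d − a/2) = 261 × (25.4 − 1.4735) = 6244.8 kip·in = 6244.8/12 = 520.40 kip·ft.

M_n ≈ 520 kip·ft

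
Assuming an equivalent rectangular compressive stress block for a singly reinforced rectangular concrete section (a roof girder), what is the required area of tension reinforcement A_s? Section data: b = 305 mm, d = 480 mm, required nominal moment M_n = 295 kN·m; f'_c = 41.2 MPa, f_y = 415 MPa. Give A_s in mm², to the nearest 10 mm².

With M_n = 0.85 f'_c a b (d − a/2), solve the quadratic for a:
a = d − √(d² − 2M_n/(0.85 f'_c b)) = 480 − √(480² − 2 × 295×10⁶/(0.85 × 41.2 × 305)) = 61.48 mm.
A_s = 0.85 f'_c a b / f_y = 0.85 × 41.2 × 61.48 × 305 / 415 = 1582.3 mm².

A_s ≈ 1580 mm²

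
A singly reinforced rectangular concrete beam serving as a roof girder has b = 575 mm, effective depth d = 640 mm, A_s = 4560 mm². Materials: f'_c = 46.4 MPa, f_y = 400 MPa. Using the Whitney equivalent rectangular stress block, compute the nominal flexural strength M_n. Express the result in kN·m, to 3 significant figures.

T = A_s f_y = 4560 × 400 = 1824000 N = 1824 kN.
From C = T: a = T/(0.85 f'_c b) = 1824000/(0.85 × 46.4 × 575) = 80.43 mm.
M_n = T(d − a/2) = 1824 kN × (640 − 40.215) mm = 1094.01 kN·m.

M_n ≈ 1090 kN·m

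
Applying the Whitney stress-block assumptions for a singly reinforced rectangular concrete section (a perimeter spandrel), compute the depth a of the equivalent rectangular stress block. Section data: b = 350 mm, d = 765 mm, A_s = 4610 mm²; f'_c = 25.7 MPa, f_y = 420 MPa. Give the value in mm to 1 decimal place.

T = A_s f_y = 4610 × 420 = 1936200 N = 1936.2 kN.
Setting C = 0.85 f'_c a b equal to T: a = 1936200/(0.85 × 25.7 × 350) = 253.2 mm.

a ≈ 253.2 mm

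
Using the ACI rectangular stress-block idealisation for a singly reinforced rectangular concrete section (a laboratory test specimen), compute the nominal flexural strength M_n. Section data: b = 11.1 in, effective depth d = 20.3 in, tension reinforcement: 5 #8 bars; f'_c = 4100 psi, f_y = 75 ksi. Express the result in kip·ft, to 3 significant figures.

A_s = 5 × 0.79 = 3.95 in².
T = A_s f_y = 3.95 × 75 = 296.25 kips.
a = T/(0.85 f'_c b) = 296.25/(0.85 × 4.1 × 11.1) = 7.658 in.
M_n = T(d − a/2) = 296.25 × (20.3 − 3.829) = 4879.5 kip·in = 4879.5/12 = 406.63 kip·ft.

M_n ≈ 407 kip·ft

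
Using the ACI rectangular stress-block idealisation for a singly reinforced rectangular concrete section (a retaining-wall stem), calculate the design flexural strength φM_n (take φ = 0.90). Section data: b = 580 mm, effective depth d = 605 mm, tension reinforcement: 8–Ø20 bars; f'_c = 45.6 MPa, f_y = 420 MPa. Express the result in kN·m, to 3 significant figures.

A_s = 8 × 314 = 2512 mm².
T = A_s f_y = 2512 × 420 = 1055040 N = 1055.04 kN.
From C = T: a = T/(0.85 f'_c b) = 1055040/(0.85 × 45.6 × 580) = 46.93 mm.
M_n = T(d − a/2) = 1055.04 kN × (605 − 23.465) mm = 613.54 kN·m.
φM_n = 0.90 × 613.54 = 552.19 kN·m.

φM_n ≈ 552 kN·m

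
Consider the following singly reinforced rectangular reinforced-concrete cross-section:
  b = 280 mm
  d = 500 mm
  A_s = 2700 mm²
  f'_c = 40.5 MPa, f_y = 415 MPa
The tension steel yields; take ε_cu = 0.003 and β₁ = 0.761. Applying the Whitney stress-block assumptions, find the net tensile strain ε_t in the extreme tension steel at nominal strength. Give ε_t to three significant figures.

ε_t ≈ 0.00682

a = A_s f_y/(0.85 f'_c b) = 116.25 mm.
β₁ = 0.761, so c = a/β₁ = 116.25/0.761 = 152.76 mm.
From the linear strain diagram with ε_cu = 0.003: ε_t = 0.003 (d − c)/c = 0.003 × (500 − 152.76)/152.76 = 0.00682.
Since ε_t ≥ 0.005, the section is tension-controlled.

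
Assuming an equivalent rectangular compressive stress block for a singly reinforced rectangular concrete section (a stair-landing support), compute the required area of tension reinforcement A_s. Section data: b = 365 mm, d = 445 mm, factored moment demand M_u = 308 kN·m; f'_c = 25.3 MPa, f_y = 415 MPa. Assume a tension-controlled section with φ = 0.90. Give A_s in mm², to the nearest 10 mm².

A_s ≈ 2120 mm²

M_n = M_u/φ = 308/0.90 = 342.222 kN·m.
With M_n = 0.85 f'_c a b (d − a/2), solve the quadratic for a:
a = d − √(d² − 2M_n/(0.85 f'_c b)) = 445 − √(445² − 2 × 342.222×10⁶/(0.85 × 25.3 × 365)) = 112.09 mm.
A_s = 0.85 f'_c a b / f_y = 0.85 × 25.3 × 112.09 × 365 / 415 = 2120.1 mm².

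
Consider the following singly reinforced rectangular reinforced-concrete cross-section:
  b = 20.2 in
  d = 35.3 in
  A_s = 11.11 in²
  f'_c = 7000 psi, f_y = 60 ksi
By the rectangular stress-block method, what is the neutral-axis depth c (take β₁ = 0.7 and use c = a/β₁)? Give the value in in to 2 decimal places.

c ≈ 7.92 in

T = A_s f_y = 11.11 × 60 = 666.6 kips.
a = T/(0.85 f'_c b) = 666.6/(0.85 × 7 × 20.2) = 5.5462 in.
With β₁ = 0.7, c = a/β₁ = 5.5462/0.7 = 7.92 in.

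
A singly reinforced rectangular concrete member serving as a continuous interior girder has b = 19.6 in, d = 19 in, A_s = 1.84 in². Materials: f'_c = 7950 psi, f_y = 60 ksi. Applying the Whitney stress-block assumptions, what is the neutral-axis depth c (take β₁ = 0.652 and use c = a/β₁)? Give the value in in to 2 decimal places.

T = A_s f_y = 1.84 × 60 = 110.4 kips.
a = T/(0.85 f'_c b) = 110.4/(0.85 × 7.95 × 19.6) = 0.8335 in.
With β₁ = 0.652, c = a/β₁ = 0.8335/0.652 = 1.28 in.

c ≈ 1.28 in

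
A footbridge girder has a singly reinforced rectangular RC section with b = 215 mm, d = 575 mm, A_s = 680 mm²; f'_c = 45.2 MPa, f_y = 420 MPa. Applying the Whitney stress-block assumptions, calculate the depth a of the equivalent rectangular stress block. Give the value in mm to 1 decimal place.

a ≈ 34.6 mm

T = A_s f_y = 680 × 420 = 285600 N = 285.6 kN.
Setting C = 0.85 f'_c a b equal to T: a = 285600/(0.85 × 45.2 × 215) = 34.6 mm.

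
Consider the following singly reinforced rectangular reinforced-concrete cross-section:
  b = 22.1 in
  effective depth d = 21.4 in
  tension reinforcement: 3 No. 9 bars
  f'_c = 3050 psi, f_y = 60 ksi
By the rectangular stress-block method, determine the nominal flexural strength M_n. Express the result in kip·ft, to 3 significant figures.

A_s = 3 × 1 = 3 in².
T = A_s f_y = 3 × 60 = 180 kips.
a = T/(0.85 f'_c b) = 180/(0.85 × 3.05 × 22.1) = 3.142 in.
M_n = T(d − a/2) = 180 × (21.4 − 1.571) = 3569.2 kip·in = 3569.2/12 = 297.43 kip·ft.

M_n ≈ 297 kip·ft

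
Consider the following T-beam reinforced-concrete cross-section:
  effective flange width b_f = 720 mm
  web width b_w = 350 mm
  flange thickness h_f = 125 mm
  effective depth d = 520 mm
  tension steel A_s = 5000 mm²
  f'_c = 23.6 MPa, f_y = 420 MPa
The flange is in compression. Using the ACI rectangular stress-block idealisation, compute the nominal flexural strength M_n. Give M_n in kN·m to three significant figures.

Tension: T = A_s f_y = 5000 × 420 = 2100000 N.
Try a within the flange: a = T/(0.85 f'_c b_f) = 2100000/(0.85 × 23.6 × 720) = 145.40 mm.
a = 145.40 > h_f = 125 mm: the block extends into the web. Split into flange-overhang and web parts.
C_f = 0.85 f'_c (b_f − b_w) h_f = 0.85 × 23.6 × (720 − 350) × 125 = 927775 N.
Remaining web compression depth: a_w = (T − C_f)/(0.85 f'_c b_w) = (2100000 − 927775)/(0.85 × 23.6 × 350) = 166.96 mm.
M_n = C_f(d − h_f/2) + (T − C_f)(d − a_w/2) = 927775 × (520 − 62.5) + 1172225 × (520 − 83.48) = 424.46 + 511.70 = 936.16 × 10⁶ N·mm.
M_n = 936.16 kN·m.

M_n ≈ 936 kN·m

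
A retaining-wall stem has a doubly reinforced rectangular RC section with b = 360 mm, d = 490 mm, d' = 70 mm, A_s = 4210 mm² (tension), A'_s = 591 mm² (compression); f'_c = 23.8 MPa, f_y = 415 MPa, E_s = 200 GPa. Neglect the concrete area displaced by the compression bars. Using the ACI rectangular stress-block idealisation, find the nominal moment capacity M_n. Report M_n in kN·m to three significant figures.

Assume both tension and compression steel yield.
Net tension couple steel: A_s − A'_s = 3619 mm².
a = (A_s − A'_s) f_y / (0.85 f'_c b) = 1501885/(0.85 × 23.8 × 360) = 206.22 mm.
c = a/β₁ = 206.22/0.85 = 242.61 mm; ε'_s = 0.003(c − d')/c = 0.0021 ≥ f_y/E_s = 0.0021, so compression steel does yield.
M_n = (A_s − A'_s) f_y (d − a/2) + A'_s f_y (d − d') = [1501885 × (490 − 103.11) + 245265 × (490 − 70)] × 10⁻⁶ = 581.06 + 103.01 = 684.07 kN·m.

M_n ≈ 684 kN·m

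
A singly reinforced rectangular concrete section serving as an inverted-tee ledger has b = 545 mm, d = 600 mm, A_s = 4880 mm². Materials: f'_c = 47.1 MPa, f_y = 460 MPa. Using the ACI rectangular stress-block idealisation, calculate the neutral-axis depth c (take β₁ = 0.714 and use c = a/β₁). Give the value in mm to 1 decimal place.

T = A_s f_y = 4880 × 460 = 2244800 N = 2244.8 kN.
Setting C = 0.85 f'_c a b equal to T: a = 2244800/(0.85 × 47.1 × 545) = 102.882 mm.
With β₁ = 0.714, c = a/β₁ = 102.882/0.714 = 144.1 mm.

c ≈ 144.1 mm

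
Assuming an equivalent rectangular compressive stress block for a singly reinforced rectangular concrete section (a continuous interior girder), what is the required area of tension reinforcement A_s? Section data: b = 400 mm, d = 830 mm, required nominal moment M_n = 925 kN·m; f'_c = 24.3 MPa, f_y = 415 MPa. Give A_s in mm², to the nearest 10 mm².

With M_n = 0.85 f'_c a b (d − a/2), solve the quadratic for a:
a = d − √(d² − 2M_n/(0.85 f'_c b)) = 830 − √(830² − 2 × 925×10⁶/(0.85 × 24.3 × 400)) = 148.10 mm.
A_s = 0.85 f'_c a b / f_y = 0.85 × 24.3 × 148.10 × 400 / 415 = 2948.4 mm².

A_s ≈ 2950 mm²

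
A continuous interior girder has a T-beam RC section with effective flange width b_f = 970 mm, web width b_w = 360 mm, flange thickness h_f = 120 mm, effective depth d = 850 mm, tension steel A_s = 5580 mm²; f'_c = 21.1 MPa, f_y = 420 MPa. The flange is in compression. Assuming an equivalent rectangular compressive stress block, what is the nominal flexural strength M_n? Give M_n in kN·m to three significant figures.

M_n ≈ 1830 kN·m

Tension: T = A_s f_y = 5580 × 420 = 2343600 N.
Try a within the flange: a = T/(0.85 f'_c b_f) = 2343600/(0.85 × 21.1 × 970) = 134.71 mm.
a = 134.71 > h_f = 120 mm: the block extends into the web. Split into flange-overhang and web parts.
C_f = 0.85 f'_c (b_f − b_w) h_f = 0.85 × 21.1 × (970 − 360) × 120 = 1312842 N.
Remaining web compression depth: a_w = (T − C_f)/(0.85 f'_c b_w) = (2343600 − 1312842)/(0.85 × 21.1 × 360) = 159.64 mm.
M_n = C_f(d − h_f/2) + (T − C_f)(d − a_w/2) = 1312842 × (850 − 60) + 1030758 × (850 − 79.82) = 1037.15 + 793.87 = 1831.02 × 10⁶ N·mm.
M_n = 1831.02 kN·m.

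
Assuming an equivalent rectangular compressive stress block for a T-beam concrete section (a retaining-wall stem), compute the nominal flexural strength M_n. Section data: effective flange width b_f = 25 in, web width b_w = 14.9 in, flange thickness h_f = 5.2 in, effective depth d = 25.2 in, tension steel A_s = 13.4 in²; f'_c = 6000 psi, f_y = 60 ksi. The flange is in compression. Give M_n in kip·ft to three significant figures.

Tension: T = A_s f_y = 13.4 × 60 = 804 kips.
Try a within the flange: a = T/(0.85 f'_c b_f) = 804/(0.85 × 6 × 25) = 6.306 in.
a = 6.306 > h_f = 5.2 in: the block extends into the web. Split into flange-overhang and web parts.
C_f = 0.85 f'_c (b_f − b_w) h_f = 0.85 × 6 × (25 − 14.9) × 5.2 = 267.9 kips.
Remaining web compression depth: a_w = (T − C_f)/(0.85 f'_c b_w) = (804 − 267.9)/(0.85 × 6 × 14.9) = 7.055 in.
M_n = C_f(d − h_f/2) + (T − C_f)(d − a_w/2) = 267.9 × (25.2 − 2.6) + 536.1 × (25.2 − 3.5275) = 6054.5 + 11618.6 = 17673.1 kip·in.
M_n = 17673.1/12 = 1472.76 kip·ft.

M_n ≈ 1470 kip·ft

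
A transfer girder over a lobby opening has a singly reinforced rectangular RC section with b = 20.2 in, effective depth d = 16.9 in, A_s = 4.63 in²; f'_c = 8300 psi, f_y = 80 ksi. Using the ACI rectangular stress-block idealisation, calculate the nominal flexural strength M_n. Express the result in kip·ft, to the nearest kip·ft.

T = A_s f_y = 4.63 × 80 = 370.4 kips.
a = T/(0.85 f'_c b) = 370.4/(0.85 × 8.3 × 20.2) = 2.599 in.
M_n = T(d − a/2) = 370.4 × (16.9 − 1.2995) = 5778.4 kip·in = 5778.4/12 = 481.53 kip·ft.

M_n ≈ 482 kip·ft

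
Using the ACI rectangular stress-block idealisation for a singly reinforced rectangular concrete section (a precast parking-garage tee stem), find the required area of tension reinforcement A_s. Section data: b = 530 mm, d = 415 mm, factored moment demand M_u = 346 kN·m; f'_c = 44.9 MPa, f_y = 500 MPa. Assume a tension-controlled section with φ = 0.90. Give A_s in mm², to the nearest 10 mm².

A_s ≈ 1970 mm²

M_n = M_u/φ = 346/0.90 = 384.444 kN·m.
With M_n = 0.85 f'_c a b (d − a/2), solve the quadratic for a:
a = d − √(d² − 2M_n/(0.85 f'_c b)) = 415 − √(415² − 2 × 384.444×10⁶/(0.85 × 44.9 × 530)) = 48.65 mm.
A_s = 0.85 f'_c a b / f_y = 0.85 × 44.9 × 48.65 × 530 / 500 = 1968.1 mm².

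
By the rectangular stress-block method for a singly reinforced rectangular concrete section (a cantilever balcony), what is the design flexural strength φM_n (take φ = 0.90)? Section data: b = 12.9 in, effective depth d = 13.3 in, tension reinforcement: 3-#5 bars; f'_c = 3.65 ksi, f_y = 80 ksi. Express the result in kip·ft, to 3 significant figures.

A_s = 3 × 0.31 = 0.93 in².
T = A_s f_y = 0.93 × 80 = 74.4 kips.
a = T/(0.85 f'_c b) = 74.4/(0.85 × 3.65 × 12.9) = 1.859 in.
M_n = T(d − a/2) = 74.4 × (13.3 − 0.9295) = 920.4 kip·in = 920.4/12 = 76.70 kip·ft.
φM_n = 0.90 × 76.70 = 69.03 kip·ft.

φM_n ≈ 69.0 kip·ft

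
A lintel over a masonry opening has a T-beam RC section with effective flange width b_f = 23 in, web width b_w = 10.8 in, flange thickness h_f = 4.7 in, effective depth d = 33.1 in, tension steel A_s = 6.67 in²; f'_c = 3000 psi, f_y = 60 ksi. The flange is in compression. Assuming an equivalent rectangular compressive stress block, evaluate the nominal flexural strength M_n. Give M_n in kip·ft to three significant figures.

Tension: T = A_s f_y = 6.67 × 60 = 400.2 kips.
Try a within the flange: a = T/(0.85 f'_c b_f) = 400.2/(0.85 × 3 × 23) = 6.824 in.
a = 6.824 > h_f = 4.7 in: the block extends into the web. Split into flange-overhang and web parts.
C_f = 0.85 f'_c (b_f − b_w) h_f = 0.85 × 3 × (23 − 10.8) × 4.7 = 146.2 kips.
Remaining web compression depth: a_w = (T − C_f)/(0.85 f'_c b_w) = (400.2 − 146.2)/(0.85 × 3 × 10.8) = 9.223 in.
M_n = C_f(d − h_f/2) + (T − C_f)(d − a_w/2) = 146.2 × (33.1 − 2.35) + 254 × (33.1 − 4.6115) = 4495.7 + 7236.1 = 11731.8 kip·in.
M_n = 11731.8/12 = 977.65 kip·ft.

M_n ≈ 978 kip·ft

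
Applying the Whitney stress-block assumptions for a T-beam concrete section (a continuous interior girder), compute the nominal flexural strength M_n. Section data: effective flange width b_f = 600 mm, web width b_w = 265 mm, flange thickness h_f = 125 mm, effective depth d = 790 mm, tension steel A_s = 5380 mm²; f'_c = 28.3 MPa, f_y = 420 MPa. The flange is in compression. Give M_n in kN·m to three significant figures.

M_n ≈ 1600 kN·m

Tension: T = A_s f_y = 5380 × 420 = 2259600 N.
Try a within the flange: a = T/(0.85 f'_c b_f) = 2259600/(0.85 × 28.3 × 600) = 156.56 mm.
a = 156.56 > h_f = 125 mm: the block extends into the web. Split into flange-overhang and web parts.
C_f = 0.85 f'_c (b_f − b_w) h_f = 0.85 × 28.3 × (600 − 265) × 125 = 1007303 N.
Remaining web compression depth: a_w = (T − C_f)/(0.85 f'_c b_w) = (2259600 − 1007303)/(0.85 × 28.3 × 265) = 196.45 mm.
M_n = C_f(d − h_f/2) + (T − C_f)(d − a_w/2) = 1007303 × (790 − 62.5) + 1252297 × (790 − 98.225) = 732.81 + 866.31 = 1599.12 × 10⁶ N·mm.
M_n = 1599.12 kN·m.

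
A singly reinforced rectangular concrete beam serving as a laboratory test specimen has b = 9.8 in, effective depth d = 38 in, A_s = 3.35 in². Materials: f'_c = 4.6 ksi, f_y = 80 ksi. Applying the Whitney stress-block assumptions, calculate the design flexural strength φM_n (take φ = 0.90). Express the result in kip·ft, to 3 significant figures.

φM_n ≈ 694 kip·ft

T = A_s f_y = 3.35 × 80 = 268 kips.
a = T/(0.85 f'_c b) = 268/(0.85 × 4.6 × 9.8) = 6.994 in.
M_n = T(d − a/2) = 268 × (38 − 3.497) = 9246.8 kip·in = 9246.8/12 = 770.57 kip·ft.
φM_n = 0.90 × 770.57 = 693.51 kip·ft.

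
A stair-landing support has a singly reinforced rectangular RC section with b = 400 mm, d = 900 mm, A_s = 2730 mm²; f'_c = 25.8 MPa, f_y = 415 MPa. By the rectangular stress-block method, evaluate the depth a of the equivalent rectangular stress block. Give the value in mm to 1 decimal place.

T = A_s f_y = 2730 × 415 = 1132950 N = 1132.95 kN.
Setting C = 0.85 f'_c a b equal to T: a = 1132950/(0.85 × 25.8 × 400) = 129.2 mm.

a ≈ 129.2 mm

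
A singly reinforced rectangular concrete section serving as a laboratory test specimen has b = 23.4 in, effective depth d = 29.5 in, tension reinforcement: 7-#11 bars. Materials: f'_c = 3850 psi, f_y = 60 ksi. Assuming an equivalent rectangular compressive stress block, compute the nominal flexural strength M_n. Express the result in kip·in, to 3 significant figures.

A_s = 7 × 1.56 = 10.92 in².
T = A_s f_y = 10.92 × 60 = 655.2 kips.
a = T/(0.85 f'_c b) = 655.2/(0.85 × 3.85 × 23.4) = 8.556 in.
M_n = T(d − a/2) = 655.2 × (29.5 − 4.278) = 16525.5 kip·in.

M_n ≈ 16500 kip·in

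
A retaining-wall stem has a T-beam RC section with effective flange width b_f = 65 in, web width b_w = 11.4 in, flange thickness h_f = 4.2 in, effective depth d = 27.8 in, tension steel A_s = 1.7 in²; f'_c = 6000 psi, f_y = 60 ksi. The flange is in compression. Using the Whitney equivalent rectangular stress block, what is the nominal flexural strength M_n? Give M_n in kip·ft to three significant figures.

Tension: T = A_s f_y = 1.7 × 60 = 102 kips.
Try a within the flange: a = T/(0.85 f'_c b_f) = 102/(0.85 × 6 × 65) = 0.308 in.
Since a = 0.308 ≤ h_f = 4.2 in, the stress block lies entirely in the flange; analyse as a rectangular beam of width b_f.
M_n = T(d − a/2) = 102 × (27.8 − 0.154) = 2819.9 kip·in.
M_n = 2819.9/12 = 234.99 kip·ft.

M_n ≈ 235 kip·ft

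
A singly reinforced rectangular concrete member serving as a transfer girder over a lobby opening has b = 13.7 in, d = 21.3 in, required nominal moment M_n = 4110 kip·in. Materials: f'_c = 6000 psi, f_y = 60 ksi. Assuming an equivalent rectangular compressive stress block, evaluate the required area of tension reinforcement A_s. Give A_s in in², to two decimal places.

From M_n = 0.85 f'_c a b (d − a/2):
a = d − √(d² − 2M_n/(0.85 f'_c b)) = 21.3 − √(21.3² − 2 × 4110/(0.85 × 6 × 13.7)) = 2.969 in.
A_s = 0.85 f'_c a b / f_y = 0.85 × 6 × 2.969 × 13.7 / 60 = 3.457 in².

A_s ≈ 3.46 in²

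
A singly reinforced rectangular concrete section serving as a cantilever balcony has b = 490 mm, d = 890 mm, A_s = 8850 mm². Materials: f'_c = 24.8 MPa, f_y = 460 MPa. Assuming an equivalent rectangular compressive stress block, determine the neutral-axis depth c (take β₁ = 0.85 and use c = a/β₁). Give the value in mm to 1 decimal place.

T = A_s f_y = 8850 × 460 = 4071000 N = 4071 kN.
Setting C = 0.85 f'_c a b equal to T: a = 4071000/(0.85 × 24.8 × 490) = 394.125 mm.
With β₁ = 0.85, c = a/β₁ = 394.125/0.85 = 463.7 mm.

c ≈ 463.7 mm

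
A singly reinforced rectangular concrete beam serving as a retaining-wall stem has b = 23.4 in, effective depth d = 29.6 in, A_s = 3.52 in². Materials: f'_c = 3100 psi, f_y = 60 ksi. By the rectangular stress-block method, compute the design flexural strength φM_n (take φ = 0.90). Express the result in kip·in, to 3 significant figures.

T = A_s f_y = 3.52 × 60 = 211.2 kips.
a = T/(0.85 f'_c b) = 211.2/(0.85 × 3.1 × 23.4) = 3.425 in.
M_n = T(d − a/2) = 211.2 × (29.6 − 1.7125) = 5889.8 kip·in.
φM_n = 0.90 × 5889.8 = 5300.8 kip·in.

φM_n ≈ 5300 kip·in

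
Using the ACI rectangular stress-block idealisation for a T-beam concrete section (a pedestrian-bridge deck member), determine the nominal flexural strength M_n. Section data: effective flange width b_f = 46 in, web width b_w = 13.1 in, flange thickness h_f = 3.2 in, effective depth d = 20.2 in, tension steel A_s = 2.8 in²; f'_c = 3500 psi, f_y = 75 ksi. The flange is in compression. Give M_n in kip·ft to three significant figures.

Tension: T = A_s f_y = 2.8 × 75 = 210 kips.
Try a within the flange: a = T/(0.85 f'_c b_f) = 210/(0.85 × 3.5 × 46) = 1.535 in.
Since a = 1.535 ≤ h_f = 3.2 in, the stress block lies entirely in the flange; analyse as a rectangular beam of width b_f.
M_n = T(d − a/2) = 210 × (20.2 − 0.7675) = 4080.8 kip·in.
M_n = 4080.8/12 = 340.07 kip·ft.

M_n ≈ 340 kip·ft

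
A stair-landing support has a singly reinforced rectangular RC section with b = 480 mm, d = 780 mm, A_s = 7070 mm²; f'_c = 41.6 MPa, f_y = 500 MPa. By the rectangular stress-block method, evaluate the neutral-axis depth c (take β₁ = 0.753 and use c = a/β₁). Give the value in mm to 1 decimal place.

c ≈ 276.6 mm

T = A_s f_y = 7070 × 500 = 3535000 N = 3535 kN.
Setting C = 0.85 f'_c a b equal to T: a = 3535000/(0.85 × 41.6 × 480) = 208.274 mm.
With β₁ = 0.753, c = a/β₁ = 208.274/0.753 = 276.6 mm.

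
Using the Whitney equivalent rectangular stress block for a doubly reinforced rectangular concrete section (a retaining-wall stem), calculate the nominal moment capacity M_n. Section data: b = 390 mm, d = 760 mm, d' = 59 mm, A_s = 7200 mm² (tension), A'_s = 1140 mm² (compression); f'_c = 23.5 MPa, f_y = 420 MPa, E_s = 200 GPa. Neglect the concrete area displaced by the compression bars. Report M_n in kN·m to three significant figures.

M_n ≈ 1850 kN·m

Assume both tension and compression steel yield.
Net tension couple steel: A_s − A'_s = 6060 mm².
a = (A_s − A'_s) f_y / (0.85 f'_c b) = 2545200/(0.85 × 23.5 × 390) = 326.72 mm.
c = a/β₁ = 326.72/0.85 = 384.38 mm; ε'_s = 0.003(c − d')/c = 0.0025 ≥ f_y/E_s = 0.0021, so compression steel does yield.
M_n = (A_s − A'_s) f_y (d − a/2) + A'_s f_y (d − d') = [2545200 × (760 − 163.36) + 478800 × (760 − 59)] × 10⁻⁶ = 1518.57 + 335.64 = 1854.21 kN·m.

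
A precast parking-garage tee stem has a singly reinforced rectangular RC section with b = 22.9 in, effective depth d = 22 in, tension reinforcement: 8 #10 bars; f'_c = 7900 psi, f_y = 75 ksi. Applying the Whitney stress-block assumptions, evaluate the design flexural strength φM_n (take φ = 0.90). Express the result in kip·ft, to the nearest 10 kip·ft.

φM_n ≈ 1120 kip·ft

A_s = 8 × 1.27 = 10.16 in².
T = A_s f_y = 10.16 × 75 = 762 kips.
a = T/(0.85 f'_c b) = 762/(0.85 × 7.9 × 22.9) = 4.955 in.
M_n = T(d − a/2) = 762 × (22 − 2.4775) = 14876.1 kip·in = 14876.1/12 = 1239.68 kip·ft.
φM_n = 0.90 × 1239.68 = 1115.71 kip·ft.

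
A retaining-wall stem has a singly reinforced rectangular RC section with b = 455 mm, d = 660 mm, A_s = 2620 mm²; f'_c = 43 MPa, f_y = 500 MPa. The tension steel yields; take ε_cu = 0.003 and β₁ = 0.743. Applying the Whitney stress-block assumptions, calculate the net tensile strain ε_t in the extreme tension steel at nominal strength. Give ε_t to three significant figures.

a = A_s f_y/(0.85 f'_c b) = 78.77 mm.
β₁ = 0.743, so c = a/β₁ = 78.77/0.743 = 106.02 mm.
From the linear strain diagram with ε_cu = 0.003: ε_t = 0.003 (d − c)/c = 0.003 × (660 − 106.02)/106.02 = 0.0157.
Since ε_t ≥ 0.005, the section is tension-controlled.

ε_t ≈ 0.0157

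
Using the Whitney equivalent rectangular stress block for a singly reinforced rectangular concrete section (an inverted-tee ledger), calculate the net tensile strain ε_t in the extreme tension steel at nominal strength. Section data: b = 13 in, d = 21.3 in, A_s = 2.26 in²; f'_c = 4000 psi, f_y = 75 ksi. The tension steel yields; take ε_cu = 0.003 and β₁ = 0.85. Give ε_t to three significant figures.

a = A_s f_y/(0.85 f'_c b) = 3.835 in.
β₁ = 0.85, so c = a/β₁ = 3.835/0.85 = 4.512 in.
From the linear strain diagram with ε_cu = 0.003: ε_t = 0.003 (d − c)/c = 0.003 × (21.3 − 4.512)/4.512 = 0.0112.
Since ε_t ≥ 0.005, the section is tension-controlled.

ε_t ≈ 0.0112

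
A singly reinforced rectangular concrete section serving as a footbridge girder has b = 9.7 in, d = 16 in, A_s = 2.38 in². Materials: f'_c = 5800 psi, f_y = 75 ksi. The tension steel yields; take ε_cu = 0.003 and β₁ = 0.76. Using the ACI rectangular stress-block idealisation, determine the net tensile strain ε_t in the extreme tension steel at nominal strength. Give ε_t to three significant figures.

ε_t ≈ 0.00677

a = A_s f_y/(0.85 f'_c b) = 3.733 in.
β₁ = 0.76, so c = a/β₁ = 3.733/0.76 = 4.912 in.
From the linear strain diagram with ε_cu = 0.003: ε_t = 0.003 (d − c)/c = 0.003 × (16 − 4.912)/4.912 = 0.00677.
Since ε_t ≥ 0.005, the section is tension-controlled.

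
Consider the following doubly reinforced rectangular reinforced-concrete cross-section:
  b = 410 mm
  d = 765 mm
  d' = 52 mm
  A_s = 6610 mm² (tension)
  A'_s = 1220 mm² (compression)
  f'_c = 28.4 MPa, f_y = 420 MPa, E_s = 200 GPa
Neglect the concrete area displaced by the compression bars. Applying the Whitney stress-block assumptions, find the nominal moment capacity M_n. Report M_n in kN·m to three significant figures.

Assume both tension and compression steel yield.
Net tension couple steel: A_s − A'_s = 5390 mm².
a = (A_s − A'_s) f_y / (0.85 f'_c b) = 2263800/(0.85 × 28.4 × 410) = 228.73 mm.
c = a/β₁ = 228.73/0.847 = 270.05 mm; ε'_s = 0.003(c − d')/c = 0.0024 ≥ f_y/E_s = 0.0021, so compression steel does yield.
M_n = (A_s − A'_s) f_y (d − a/2) + A'_s f_y (d − d') = [2263800 × (765 − 114.365) + 512400 × (765 − 52)] × 10⁻⁶ = 1472.91 + 365.34 = 1838.25 kN·m.

M_n ≈ 1840 kN·m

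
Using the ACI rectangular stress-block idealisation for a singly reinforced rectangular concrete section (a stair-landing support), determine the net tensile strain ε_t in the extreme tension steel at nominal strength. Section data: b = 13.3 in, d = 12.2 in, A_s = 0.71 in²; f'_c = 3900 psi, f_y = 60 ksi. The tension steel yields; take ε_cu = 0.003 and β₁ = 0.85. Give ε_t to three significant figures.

ε_t ≈ 0.0292

a = A_s f_y/(0.85 f'_c b) = 0.966 in.
β₁ = 0.85, so c = a/β₁ = 0.966/0.85 = 1.136 in.
From the linear strain diagram with ε_cu = 0.003: ε_t = 0.003 (d − c)/c = 0.003 × (12.2 − 1.136)/1.136 = 0.0292.
Since ε_t ≥ 0.005, the section is tension-controlled.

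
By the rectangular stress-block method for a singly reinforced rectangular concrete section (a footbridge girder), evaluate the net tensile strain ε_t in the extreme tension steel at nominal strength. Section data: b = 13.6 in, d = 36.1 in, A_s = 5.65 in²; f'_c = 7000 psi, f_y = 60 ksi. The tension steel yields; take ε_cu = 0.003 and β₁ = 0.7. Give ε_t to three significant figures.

ε_t ≈ 0.0151

a = A_s f_y/(0.85 f'_c b) = 4.189 in.
β₁ = 0.7, so c = a/β₁ = 4.189/0.7 = 5.984 in.
From the linear strain diagram with ε_cu = 0.003: ε_t = 0.003 (d − c)/c = 0.003 × (36.1 − 5.984)/5.984 = 0.0151.
Since ε_t ≥ 0.005, the section is tension-controlled.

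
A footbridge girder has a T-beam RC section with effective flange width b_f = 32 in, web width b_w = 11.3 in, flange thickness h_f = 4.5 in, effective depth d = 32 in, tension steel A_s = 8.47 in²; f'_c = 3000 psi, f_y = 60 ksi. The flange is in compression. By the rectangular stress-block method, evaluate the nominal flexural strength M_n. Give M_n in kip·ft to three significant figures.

Tension: T = A_s f_y = 8.47 × 60 = 508.2 kips.
Try a within the flange: a = T/(0.85 f'_c b_f) = 508.2/(0.85 × 3 × 32) = 6.228 in.
a = 6.228 > h_f = 4.5 in: the block extends into the web. Split into flange-overhang and web parts.
C_f = 0.85 f'_c (b_f − b_w) h_f = 0.85 × 3 × (32 − 11.3) × 4.5 = 237.5 kips.
Remaining web compression depth: a_w = (T − C_f)/(0.85 f'_c b_w) = (508.2 − 237.5)/(0.85 × 3 × 11.3) = 9.394 in.
M_n = C_f(d − h_f/2) + (T − C_f)(d − a_w/2) = 237.5 × (32 − 2.25) + 270.7 × (32 − 4.697) = 7065.6 + 7390.9 = 14456.5 kip·in.
M_n = 14456.5/12 = 1204.71 kip·ft.

M_n ≈ 1200 kip·ft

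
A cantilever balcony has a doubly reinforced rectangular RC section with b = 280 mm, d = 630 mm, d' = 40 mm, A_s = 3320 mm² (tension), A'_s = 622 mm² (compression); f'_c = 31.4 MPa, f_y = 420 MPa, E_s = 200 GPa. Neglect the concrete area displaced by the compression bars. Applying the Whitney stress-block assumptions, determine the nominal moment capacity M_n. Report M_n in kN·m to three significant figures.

Assume both tension and compression steel yield.
Net tension couple steel: A_s − A'_s = 2698 mm².
a = (A_s − A'_s) f_y / (0.85 f'_c b) = 1133160/(0.85 × 31.4 × 280) = 151.63 mm.
c = a/β₁ = 151.63/0.826 = 183.57 mm; ε'_s = 0.003(c − d')/c = 0.0023 ≥ f_y/E_s = 0.0021, so compression steel does yield.
M_n = (A_s − A'_s) f_y (d − a/2) + A'_s f_y (d − d') = [1133160 × (630 − 75.815) + 261240 × (630 − 40)] × 10⁻⁶ = 627.98 + 154.13 = 782.11 kN·m.

M_n ≈ 782 kN·m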